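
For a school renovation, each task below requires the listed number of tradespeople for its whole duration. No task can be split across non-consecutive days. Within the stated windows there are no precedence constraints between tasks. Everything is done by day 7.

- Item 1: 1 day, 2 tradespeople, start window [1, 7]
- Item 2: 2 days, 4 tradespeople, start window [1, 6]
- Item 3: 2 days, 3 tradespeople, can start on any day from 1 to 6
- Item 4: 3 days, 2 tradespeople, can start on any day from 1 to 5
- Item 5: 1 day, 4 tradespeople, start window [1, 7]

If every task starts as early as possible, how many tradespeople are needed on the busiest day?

Early-start schedule: Item 1@1, Item 2@1, Item 3@1, Item 4@1, Item 5@1.
Load per day: day 1: 15, day 2: 9, day 3: 2, day 4: 0, day 5: 0, day 6: 0, day 7: 0.
Peak is 15.

15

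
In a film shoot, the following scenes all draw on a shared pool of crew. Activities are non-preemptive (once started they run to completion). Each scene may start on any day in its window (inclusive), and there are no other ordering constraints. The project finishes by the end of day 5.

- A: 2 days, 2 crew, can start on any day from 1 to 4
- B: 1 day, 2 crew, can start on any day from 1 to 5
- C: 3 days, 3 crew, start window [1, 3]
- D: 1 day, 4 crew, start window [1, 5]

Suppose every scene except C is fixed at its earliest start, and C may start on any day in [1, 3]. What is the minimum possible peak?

8

C@1: d1:11  d2:5  d3:3  d4:0  d5:0 → peak 11
C@2: d1:8  d2:5  d3:3  d4:3  d5:0 → peak 8
C@3: d1:8  d2:2  d3:3  d4:3  d5:3 → peak 8
Best is C@2, peak 8.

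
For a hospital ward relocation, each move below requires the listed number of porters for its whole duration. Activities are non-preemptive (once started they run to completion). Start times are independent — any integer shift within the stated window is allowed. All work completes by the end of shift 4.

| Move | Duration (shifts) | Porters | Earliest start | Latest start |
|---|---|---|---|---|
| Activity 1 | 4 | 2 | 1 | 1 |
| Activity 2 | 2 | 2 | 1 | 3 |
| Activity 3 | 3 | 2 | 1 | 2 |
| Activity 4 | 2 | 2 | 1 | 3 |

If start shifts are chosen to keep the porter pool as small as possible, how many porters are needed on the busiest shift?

6

Early-start (Activity 1@1, Activity 2@1, Activity 3@1, Activity 4@1) gives peak 8: s1:8  s2:8  s3:4  s4:2.
Shift Activity 4→3.
Schedule Activity 1@1, Activity 2@1, Activity 3@1, Activity 4@3: s1:6  s2:6  s3:6  s4:4 — peak 6.
Total porter-shifts = 22 over 4 shifts ⇒ peak ≥ ⌈22/4⌉ = 6, so 6 is optimal.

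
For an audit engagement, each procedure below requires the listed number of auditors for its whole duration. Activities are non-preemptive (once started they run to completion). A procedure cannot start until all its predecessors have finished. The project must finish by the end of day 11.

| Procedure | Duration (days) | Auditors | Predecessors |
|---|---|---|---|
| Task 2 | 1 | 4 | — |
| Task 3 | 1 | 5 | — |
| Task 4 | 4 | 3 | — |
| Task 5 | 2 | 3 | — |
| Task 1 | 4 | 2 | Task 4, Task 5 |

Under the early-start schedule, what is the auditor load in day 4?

3

At early start, day 4 has: Task 4.
Demand: 3 = 3.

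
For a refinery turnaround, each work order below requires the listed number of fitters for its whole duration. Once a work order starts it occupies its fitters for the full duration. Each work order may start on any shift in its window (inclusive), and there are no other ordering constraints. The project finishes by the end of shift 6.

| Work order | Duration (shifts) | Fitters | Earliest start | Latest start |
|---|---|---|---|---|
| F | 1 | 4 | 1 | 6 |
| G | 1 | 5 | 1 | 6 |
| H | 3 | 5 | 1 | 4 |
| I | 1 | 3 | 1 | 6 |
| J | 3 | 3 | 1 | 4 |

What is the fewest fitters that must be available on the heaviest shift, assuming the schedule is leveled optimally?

8

Early-start (F@1, G@1, H@1, I@1, J@1) gives peak 20: s1:20  s2:8  s3:8  s4:0  s5:0  s6:0.
Shift G→2, H→3, J→2.
Schedule F@1, G@2, H@3, I@1, J@2: s1:7  s2:8  s3:8  s4:8  s5:5  s6:0 — peak 8.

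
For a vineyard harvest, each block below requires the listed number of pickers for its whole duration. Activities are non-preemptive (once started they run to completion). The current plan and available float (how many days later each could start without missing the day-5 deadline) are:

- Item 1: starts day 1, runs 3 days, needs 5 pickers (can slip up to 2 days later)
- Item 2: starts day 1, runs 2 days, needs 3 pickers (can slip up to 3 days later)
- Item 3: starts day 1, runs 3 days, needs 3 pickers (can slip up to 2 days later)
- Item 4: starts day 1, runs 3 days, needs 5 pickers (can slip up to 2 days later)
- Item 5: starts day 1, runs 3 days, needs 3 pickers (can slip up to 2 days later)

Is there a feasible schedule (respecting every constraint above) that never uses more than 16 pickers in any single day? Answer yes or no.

yes

Schedule Item 1@1, Item 2@1, Item 3@1, Item 4@1, Item 5@3: d1:16  d2:16  d3:16  d4:3  d5:3 — peak 16 ≤ 16.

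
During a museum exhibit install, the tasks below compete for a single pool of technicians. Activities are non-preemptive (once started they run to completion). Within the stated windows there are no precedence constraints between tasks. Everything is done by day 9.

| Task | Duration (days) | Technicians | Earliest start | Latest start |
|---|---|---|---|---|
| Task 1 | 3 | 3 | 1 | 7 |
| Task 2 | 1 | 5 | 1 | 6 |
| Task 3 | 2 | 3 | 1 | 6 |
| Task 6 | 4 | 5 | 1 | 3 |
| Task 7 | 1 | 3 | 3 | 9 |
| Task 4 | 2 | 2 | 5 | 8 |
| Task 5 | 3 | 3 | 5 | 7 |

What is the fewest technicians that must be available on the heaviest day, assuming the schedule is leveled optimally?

Early-start (Task 1@1, Task 2@1, Task 3@1, Task 6@1, Task 7@3, Task 4@5, Task 5@5) gives peak 16: d1:16  d2:11  d3:11  d4:5  d5:5  d6:5  d7:3  d8:0  d9:0.
Shift Task 3→4, Task 6→2, Task 7→6, Task 4→6, Task 5→6.
Schedule Task 1@1, Task 2@1, Task 3@4, Task 6@2, Task 7@6, Task 4@6, Task 5@6: d1:8  d2:8  d3:8  d4:8  d5:8  d6:8  d7:5  d8:3  d9:0 — peak 8.

8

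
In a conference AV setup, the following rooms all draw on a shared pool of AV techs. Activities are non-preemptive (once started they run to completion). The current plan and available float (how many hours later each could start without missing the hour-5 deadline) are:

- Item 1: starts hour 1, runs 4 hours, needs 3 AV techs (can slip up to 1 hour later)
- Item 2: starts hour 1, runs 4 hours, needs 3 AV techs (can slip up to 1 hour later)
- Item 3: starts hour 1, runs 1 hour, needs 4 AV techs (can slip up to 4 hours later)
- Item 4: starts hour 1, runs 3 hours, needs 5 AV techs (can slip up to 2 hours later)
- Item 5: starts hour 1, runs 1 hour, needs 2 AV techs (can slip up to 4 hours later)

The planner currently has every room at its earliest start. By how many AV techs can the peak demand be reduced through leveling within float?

Early-start peak: h1:17  h2:11  h3:11  h4:6  h5:0 ⇒ 17.
Leveled (Item 1@1, Item 2@1, Item 3@1, Item 4@2, Item 5@5): h1:10  h2:11  h3:11  h4:11  h5:2 ⇒ 11.
Reduction 17 − 11 = 6.

6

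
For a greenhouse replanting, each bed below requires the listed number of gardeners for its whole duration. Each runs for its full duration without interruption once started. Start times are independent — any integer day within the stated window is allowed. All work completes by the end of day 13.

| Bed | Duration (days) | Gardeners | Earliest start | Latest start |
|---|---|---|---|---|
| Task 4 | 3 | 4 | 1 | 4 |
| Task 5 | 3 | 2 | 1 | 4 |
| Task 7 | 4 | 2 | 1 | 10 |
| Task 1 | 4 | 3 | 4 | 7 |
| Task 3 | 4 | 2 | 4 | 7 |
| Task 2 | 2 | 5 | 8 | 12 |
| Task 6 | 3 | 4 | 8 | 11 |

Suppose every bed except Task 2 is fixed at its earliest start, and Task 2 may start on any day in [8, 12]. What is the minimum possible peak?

Task 2@8: d1:8  d2:8  d3:8  d4:7  d5:5  d6:5  d7:5  d8:9  d9:9  d10:4  d11:0  d12:0  d13:0 → peak 9
Task 2@9: d1:8  d2:8  d3:8  d4:7  d5:5  d6:5  d7:5  d8:4  d9:9  d10:9  d11:0  d12:0  d13:0 → peak 9
Task 2@10: d1:8  d2:8  d3:8  d4:7  d5:5  d6:5  d7:5  d8:4  d9:4  d10:9  d11:5  d12:0  d13:0 → peak 9
Task 2@11: d1:8  d2:8  d3:8  d4:7  d5:5  d6:5  d7:5  d8:4  d9:4  d10:4  d11:5  d12:5  d13:0 → peak 8
Task 2@12: d1:8  d2:8  d3:8  d4:7  d5:5  d6:5  d7:5  d8:4  d9:4  d10:4  d11:0  d12:5  d13:5 → peak 8
Best is Task 2@11, peak 8.

8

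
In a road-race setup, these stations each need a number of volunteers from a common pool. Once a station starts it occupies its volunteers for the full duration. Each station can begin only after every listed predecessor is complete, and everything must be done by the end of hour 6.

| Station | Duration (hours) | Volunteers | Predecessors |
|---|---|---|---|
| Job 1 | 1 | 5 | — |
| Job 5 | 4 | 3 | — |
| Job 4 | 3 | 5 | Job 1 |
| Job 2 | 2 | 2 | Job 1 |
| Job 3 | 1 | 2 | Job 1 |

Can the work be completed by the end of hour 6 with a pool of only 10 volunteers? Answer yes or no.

Schedule Job 1@1, Job 5@1, Job 4@2, Job 2@5, Job 3@5: h1:8  h2:8  h3:8  h4:8  h5:4  h6:2 — peak 8 ≤ 10.

yes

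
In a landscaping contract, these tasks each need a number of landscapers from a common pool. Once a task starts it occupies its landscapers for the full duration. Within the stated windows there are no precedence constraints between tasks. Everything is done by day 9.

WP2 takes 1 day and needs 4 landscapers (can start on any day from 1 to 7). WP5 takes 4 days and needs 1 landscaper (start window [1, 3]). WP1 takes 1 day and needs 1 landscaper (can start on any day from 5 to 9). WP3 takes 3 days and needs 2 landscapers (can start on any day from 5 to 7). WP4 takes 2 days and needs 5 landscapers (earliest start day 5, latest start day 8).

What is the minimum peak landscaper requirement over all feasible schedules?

Early-start (WP2@1, WP5@1, WP1@5, WP3@5, WP4@5) gives peak 8: d1:5  d2:1  d3:1  d4:1  d5:8  d6:7  d7:2  d8:0  d9:0.
Shift WP4→8.
Schedule WP2@1, WP5@1, WP1@5, WP3@5, WP4@8: d1:5  d2:1  d3:1  d4:1  d5:3  d6:2  d7:2  d8:5  d9:5 — peak 5.

5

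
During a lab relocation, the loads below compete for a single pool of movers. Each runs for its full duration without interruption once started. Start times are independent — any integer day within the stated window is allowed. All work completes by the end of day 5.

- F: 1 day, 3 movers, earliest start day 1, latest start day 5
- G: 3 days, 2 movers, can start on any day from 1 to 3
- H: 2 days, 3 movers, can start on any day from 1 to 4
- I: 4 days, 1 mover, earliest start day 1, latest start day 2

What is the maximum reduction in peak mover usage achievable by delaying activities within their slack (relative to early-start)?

Early-start peak: d1:9  d2:6  d3:3  d4:1  d5:0 ⇒ 9.
Leveled (F@1, G@1, H@4, I@2): d1:5  d2:3  d3:3  d4:4  d5:4 ⇒ 5.
Reduction 9 − 5 = 4.

4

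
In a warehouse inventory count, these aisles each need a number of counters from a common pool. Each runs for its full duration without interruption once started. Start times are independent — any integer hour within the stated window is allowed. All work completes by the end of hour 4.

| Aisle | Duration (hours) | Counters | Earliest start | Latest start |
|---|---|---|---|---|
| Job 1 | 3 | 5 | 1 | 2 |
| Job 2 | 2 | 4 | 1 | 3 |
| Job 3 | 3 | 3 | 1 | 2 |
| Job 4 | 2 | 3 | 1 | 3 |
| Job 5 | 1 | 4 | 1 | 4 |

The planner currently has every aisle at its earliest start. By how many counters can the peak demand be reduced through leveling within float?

7

Early-start peak: h1:19  h2:15  h3:8  h4:0 ⇒ 19.
Leveled (Job 1@1, Job 2@1, Job 3@1, Job 4@3, Job 5@4): h1:12  h2:12  h3:11  h4:7 ⇒ 12.
Reduction 19 − 12 = 7.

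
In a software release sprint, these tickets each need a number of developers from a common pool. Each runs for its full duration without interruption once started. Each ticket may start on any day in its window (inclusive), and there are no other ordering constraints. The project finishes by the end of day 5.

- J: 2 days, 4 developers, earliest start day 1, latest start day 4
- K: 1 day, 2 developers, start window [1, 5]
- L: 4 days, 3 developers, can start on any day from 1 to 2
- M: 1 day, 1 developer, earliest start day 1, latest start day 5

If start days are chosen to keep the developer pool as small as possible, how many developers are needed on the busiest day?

Early-start (J@1, K@1, L@1, M@1) gives peak 10: d1:10  d2:7  d3:3  d4:3  d5:0.
Shift L→2.
Schedule J@1, K@1, L@2, M@1: d1:7  d2:7  d3:3  d4:3  d5:3 — peak 7.

7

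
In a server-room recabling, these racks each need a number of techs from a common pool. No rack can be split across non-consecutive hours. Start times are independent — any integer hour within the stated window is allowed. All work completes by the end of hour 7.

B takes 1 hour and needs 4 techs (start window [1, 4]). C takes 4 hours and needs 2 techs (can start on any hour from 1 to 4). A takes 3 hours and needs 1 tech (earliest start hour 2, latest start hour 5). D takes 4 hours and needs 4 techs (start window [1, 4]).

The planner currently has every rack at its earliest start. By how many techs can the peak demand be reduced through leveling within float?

4

Early-start peak: h1:10  h2:7  h3:7  h4:7  h5:0  h6:0  h7:0 ⇒ 10.
Leveled (B@1, C@1, A@5, D@2): h1:6  h2:6  h3:6  h4:6  h5:5  h6:1  h7:1 ⇒ 6.
Reduction 10 − 6 = 4.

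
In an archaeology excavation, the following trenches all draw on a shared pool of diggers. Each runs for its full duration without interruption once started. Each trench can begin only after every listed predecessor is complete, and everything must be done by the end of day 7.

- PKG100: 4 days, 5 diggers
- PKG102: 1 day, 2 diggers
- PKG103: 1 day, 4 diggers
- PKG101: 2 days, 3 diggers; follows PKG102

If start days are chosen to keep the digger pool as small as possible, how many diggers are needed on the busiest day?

6

Early-start (PKG100@1, PKG102@1, PKG103@1, PKG101@2) gives peak 11: d1:11  d2:8  d3:8  d4:5  d5:0  d6:0  d7:0.
Shift PKG102→5, PKG103→5, PKG101→6.
Schedule PKG100@1, PKG102@5, PKG103@5, PKG101@6: d1:5  d2:5  d3:5  d4:5  d5:6  d6:3  d7:3 — peak 6.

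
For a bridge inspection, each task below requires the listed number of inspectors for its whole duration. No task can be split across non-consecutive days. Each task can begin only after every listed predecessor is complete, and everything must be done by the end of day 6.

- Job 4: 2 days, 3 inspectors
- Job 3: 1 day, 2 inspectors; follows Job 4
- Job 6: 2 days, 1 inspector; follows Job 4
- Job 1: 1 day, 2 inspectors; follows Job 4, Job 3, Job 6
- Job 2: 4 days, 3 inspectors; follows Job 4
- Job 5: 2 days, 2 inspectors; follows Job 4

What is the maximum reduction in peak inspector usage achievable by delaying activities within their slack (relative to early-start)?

2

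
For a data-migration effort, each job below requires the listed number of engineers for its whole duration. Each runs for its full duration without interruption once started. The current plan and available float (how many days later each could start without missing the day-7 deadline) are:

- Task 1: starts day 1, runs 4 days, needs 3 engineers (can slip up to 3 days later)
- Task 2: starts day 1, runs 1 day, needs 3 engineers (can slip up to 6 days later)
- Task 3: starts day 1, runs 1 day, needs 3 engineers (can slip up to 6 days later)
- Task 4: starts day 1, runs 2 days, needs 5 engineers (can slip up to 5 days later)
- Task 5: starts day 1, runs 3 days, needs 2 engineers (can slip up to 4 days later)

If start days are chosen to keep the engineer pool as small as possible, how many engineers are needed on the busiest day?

Early-start (Task 1@1, Task 2@1, Task 3@1, Task 4@1, Task 5@1) gives peak 16: d1:16  d2:10  d3:5  d4:3  d5:0  d6:0  d7:0.
Shift Task 3→2, Task 4→6, Task 5→3.
Schedule Task 1@1, Task 2@1, Task 3@2, Task 4@6, Task 5@3: d1:6  d2:6  d3:5  d4:5  d5:2  d6:5  d7:5 — peak 6.

6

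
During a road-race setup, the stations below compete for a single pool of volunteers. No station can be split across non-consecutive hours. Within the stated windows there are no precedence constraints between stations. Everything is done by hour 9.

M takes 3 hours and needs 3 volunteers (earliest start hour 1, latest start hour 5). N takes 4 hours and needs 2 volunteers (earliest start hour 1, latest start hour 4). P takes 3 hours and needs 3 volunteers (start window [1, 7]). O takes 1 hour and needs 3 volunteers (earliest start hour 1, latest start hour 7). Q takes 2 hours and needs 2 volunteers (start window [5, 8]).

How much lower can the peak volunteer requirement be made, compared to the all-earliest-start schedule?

6

Early-start peak: h1:11  h2:8  h3:8  h4:2  h5:2  h6:2  h7:0  h8:0  h9:0 ⇒ 11.
Leveled (M@1, N@1, P@4, O@7, Q@5): h1:5  h2:5  h3:5  h4:5  h5:5  h6:5  h7:3  h8:0  h9:0 ⇒ 5.
Reduction 11 − 5 = 6.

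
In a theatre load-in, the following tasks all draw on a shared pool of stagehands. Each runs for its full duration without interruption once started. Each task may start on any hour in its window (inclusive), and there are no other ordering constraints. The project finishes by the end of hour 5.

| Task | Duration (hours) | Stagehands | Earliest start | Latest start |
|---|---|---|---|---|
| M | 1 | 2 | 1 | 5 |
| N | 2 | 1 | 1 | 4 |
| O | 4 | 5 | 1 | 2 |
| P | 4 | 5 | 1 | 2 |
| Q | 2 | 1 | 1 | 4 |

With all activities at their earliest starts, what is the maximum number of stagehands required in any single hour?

Early-start schedule: M@1, N@1, O@1, P@1, Q@1.
Load per hour: hour 1: 14, hour 2: 12, hour 3: 10, hour 4: 10, hour 5: 0.
Peak is 14.

14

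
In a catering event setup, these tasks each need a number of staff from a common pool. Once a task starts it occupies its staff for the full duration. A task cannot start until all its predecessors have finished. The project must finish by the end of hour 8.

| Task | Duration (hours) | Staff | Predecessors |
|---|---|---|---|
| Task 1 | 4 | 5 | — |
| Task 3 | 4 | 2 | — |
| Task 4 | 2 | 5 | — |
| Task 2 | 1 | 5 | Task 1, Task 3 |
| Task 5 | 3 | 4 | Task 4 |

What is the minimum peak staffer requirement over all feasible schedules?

9

Early-start (Task 1@1, Task 3@1, Task 4@1, Task 2@5, Task 5@3) gives peak 12: h1:12  h2:12  h3:11  h4:11  h5:9  h6:0  h7:0  h8:0.
Shift Task 1→3, Task 2→7, Task 5→5.
Schedule Task 1@3, Task 3@1, Task 4@1, Task 2@7, Task 5@5: h1:7  h2:7  h3:7  h4:7  h5:9  h6:9  h7:9  h8:0 — peak 9.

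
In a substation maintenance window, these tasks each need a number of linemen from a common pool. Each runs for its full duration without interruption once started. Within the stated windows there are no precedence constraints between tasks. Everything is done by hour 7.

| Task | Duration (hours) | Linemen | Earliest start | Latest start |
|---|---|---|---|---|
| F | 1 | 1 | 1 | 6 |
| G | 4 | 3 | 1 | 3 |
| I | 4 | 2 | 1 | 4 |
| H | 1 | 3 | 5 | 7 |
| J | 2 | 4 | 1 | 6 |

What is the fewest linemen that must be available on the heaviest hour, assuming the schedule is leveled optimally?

Early-start (F@1, G@1, I@1, H@5, J@1) gives peak 10: h1:10  h2:9  h3:5  h4:5  h5:3  h6:0  h7:0.
Shift I→2, J→6.
Schedule F@1, G@1, I@2, H@5, J@6: h1:4  h2:5  h3:5  h4:5  h5:5  h6:4  h7:4 — peak 5.
Total lineman-hours = 32 over 7 hours ⇒ peak ≥ ⌈32/7⌉ = 5, so 5 is optimal.

5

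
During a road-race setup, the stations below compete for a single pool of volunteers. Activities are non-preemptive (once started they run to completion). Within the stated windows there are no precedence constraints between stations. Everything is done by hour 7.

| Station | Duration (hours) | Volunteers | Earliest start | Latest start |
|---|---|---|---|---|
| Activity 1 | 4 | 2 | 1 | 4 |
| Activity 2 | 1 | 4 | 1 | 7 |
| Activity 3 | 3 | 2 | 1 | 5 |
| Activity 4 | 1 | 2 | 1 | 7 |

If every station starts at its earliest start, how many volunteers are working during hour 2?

4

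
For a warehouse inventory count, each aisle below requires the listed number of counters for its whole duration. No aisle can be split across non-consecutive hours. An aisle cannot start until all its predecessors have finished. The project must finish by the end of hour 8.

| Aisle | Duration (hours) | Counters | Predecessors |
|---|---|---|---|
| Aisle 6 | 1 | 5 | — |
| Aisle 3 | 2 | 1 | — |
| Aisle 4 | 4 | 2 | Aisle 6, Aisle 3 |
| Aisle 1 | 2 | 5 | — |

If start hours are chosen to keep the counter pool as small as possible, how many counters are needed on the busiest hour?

6

Early-start (Aisle 6@1, Aisle 3@1, Aisle 4@3, Aisle 1@1) gives peak 11: h1:11  h2:6  h3:2  h4:2  h5:2  h6:2  h7:0  h8:0.
Shift Aisle 1→7.
Schedule Aisle 6@1, Aisle 3@1, Aisle 4@3, Aisle 1@7: h1:6  h2:1  h3:2  h4:2  h5:2  h6:2  h7:5  h8:5 — peak 6.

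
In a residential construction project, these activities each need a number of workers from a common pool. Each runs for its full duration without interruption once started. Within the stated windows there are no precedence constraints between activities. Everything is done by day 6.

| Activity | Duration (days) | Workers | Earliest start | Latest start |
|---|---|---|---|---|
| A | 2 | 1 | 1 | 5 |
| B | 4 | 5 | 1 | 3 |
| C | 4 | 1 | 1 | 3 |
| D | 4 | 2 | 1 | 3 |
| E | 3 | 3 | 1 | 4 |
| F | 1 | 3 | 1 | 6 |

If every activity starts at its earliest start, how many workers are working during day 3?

11

At early start, day 3 has: B, C, D, E.
Demand: 5 + 1 + 2 + 3 = 11.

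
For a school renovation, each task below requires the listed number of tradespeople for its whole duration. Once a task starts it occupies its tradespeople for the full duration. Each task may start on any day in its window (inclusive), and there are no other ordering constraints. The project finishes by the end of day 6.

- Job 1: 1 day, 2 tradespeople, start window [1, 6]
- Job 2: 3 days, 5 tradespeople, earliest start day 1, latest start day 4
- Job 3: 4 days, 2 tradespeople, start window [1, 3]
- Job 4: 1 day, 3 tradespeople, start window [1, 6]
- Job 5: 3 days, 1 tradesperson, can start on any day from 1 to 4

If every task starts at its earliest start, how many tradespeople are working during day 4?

2

At early start, day 4 has: Job 3.
Demand: 2 = 2.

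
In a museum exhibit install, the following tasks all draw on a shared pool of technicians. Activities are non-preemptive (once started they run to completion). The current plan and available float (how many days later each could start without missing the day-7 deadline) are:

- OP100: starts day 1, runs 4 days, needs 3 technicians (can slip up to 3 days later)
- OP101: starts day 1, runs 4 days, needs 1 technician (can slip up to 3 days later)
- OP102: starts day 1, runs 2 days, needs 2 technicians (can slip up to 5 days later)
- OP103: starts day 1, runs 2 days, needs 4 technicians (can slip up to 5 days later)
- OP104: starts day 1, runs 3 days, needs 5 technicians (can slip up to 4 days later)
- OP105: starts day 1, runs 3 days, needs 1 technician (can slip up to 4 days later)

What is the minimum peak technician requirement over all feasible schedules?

Early-start (OP100@1, OP101@1, OP102@1, OP103@1, OP104@1, OP105@1) gives peak 16: d1:16  d2:16  d3:10  d4:4  d5:0  d6:0  d7:0.
Shift OP101→3, OP102→3, OP104→5, OP105→3.
Schedule OP100@1, OP101@3, OP102@3, OP103@1, OP104@5, OP105@3: d1:7  d2:7  d3:7  d4:7  d5:7  d6:6  d7:5 — peak 7.
Total technician-days = 46 over 7 days ⇒ peak ≥ ⌈46/7⌉ = 7, so 7 is optimal.

7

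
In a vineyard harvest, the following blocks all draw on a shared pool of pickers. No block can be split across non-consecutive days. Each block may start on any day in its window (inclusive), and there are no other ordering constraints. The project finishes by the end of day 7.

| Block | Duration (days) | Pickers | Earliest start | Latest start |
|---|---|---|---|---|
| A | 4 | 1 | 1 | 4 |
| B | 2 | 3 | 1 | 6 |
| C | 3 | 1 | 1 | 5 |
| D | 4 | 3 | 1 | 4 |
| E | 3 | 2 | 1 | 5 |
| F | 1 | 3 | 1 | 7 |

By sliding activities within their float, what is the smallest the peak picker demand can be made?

Early-start (A@1, B@1, C@1, D@1, E@1, F@1) gives peak 13: d1:13  d2:10  d3:7  d4:4  d5:0  d6:0  d7:0.
Shift D→3, E→5, F→7.
Schedule A@1, B@1, C@1, D@3, E@5, F@7: d1:5  d2:5  d3:5  d4:4  d5:5  d6:5  d7:5 — peak 5.
Total picker-days = 34 over 7 days ⇒ peak ≥ ⌈34/7⌉ = 5, so 5 is optimal.

5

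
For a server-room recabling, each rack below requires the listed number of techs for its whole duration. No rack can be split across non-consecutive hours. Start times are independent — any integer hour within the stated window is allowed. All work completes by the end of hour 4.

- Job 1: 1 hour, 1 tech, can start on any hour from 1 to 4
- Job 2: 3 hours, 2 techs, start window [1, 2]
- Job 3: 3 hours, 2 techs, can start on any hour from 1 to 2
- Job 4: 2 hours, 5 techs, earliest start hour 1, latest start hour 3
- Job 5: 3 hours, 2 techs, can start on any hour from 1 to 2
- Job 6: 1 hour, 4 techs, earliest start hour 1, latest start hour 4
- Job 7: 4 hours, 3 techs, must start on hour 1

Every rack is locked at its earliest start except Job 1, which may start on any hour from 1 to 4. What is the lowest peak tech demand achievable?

18

Job 1@1: h1:19  h2:14  h3:9  h4:3 → peak 19
Job 1@2: h1:18  h2:15  h3:9  h4:3 → peak 18
Job 1@3: h1:18  h2:14  h3:10  h4:3 → peak 18
Job 1@4: h1:18  h2:14  h3:9  h4:4 → peak 18
Best is Job 1@2, peak 18.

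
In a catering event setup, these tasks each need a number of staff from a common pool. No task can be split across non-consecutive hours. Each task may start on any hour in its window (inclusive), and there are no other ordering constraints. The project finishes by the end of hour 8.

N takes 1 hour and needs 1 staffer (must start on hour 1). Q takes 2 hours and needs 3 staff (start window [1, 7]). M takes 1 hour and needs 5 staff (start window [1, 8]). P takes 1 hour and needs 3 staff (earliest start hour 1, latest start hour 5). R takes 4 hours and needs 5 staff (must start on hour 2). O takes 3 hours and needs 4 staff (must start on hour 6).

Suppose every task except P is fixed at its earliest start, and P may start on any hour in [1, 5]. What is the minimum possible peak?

P@1: h1:12  h2:8  h3:5  h4:5  h5:5  h6:4  h7:4  h8:4 → peak 12
P@2: h1:9  h2:11  h3:5  h4:5  h5:5  h6:4  h7:4  h8:4 → peak 11
P@3: h1:9  h2:8  h3:8  h4:5  h5:5  h6:4  h7:4  h8:4 → peak 9
P@4: h1:9  h2:8  h3:5  h4:8  h5:5  h6:4  h7:4  h8:4 → peak 9
P@5: h1:9  h2:8  h3:5  h4:5  h5:8  h6:4  h7:4  h8:4 → peak 9
Best is P@3, peak 9.

9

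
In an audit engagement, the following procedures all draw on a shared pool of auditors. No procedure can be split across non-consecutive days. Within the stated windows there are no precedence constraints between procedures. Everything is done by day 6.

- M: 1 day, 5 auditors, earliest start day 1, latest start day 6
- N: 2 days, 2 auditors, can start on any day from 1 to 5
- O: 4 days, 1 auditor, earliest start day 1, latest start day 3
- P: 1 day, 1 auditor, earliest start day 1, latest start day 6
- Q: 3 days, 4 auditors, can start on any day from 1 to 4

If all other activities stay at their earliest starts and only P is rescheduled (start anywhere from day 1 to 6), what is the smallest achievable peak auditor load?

12

P@1: d1:13  d2:7  d3:5  d4:1  d5:0  d6:0 → peak 13
P@2: d1:12  d2:8  d3:5  d4:1  d5:0  d6:0 → peak 12
P@3: d1:12  d2:7  d3:6  d4:1  d5:0  d6:0 → peak 12
P@4: d1:12  d2:7  d3:5  d4:2  d5:0  d6:0 → peak 12
P@5: d1:12  d2:7  d3:5  d4:1  d5:1  d6:0 → peak 12
P@6: d1:12  d2:7  d3:5  d4:1  d5:0  d6:1 → peak 12
Best is P@2, peak 12.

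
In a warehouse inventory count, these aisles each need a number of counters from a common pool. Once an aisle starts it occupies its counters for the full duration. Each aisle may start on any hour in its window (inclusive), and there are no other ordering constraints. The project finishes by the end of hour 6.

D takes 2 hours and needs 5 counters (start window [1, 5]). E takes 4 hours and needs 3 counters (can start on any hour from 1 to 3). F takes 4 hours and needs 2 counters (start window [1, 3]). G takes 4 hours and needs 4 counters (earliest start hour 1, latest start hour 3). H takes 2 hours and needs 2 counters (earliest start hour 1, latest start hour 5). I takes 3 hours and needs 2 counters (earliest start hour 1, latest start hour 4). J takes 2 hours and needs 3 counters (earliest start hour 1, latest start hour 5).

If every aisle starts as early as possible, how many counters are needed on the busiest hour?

21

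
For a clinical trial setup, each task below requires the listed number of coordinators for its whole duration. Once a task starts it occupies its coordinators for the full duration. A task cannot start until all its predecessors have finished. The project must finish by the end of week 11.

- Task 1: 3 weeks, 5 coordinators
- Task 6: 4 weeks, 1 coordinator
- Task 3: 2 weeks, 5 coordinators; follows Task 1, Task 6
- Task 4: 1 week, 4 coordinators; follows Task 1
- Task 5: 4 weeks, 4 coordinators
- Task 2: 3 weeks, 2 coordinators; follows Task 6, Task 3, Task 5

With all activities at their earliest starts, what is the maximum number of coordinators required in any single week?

Early-start schedule: Task 1@1, Task 6@1, Task 3@5, Task 4@4, Task 5@1, Task 2@7.
Load per week: week 1: 10, week 2: 10, week 3: 10, week 4: 9, week 5: 5, week 6: 5, week 7: 2, week 8: 2, week 9: 2, week 10: 0, week 11: 0.
Peak is 10.

10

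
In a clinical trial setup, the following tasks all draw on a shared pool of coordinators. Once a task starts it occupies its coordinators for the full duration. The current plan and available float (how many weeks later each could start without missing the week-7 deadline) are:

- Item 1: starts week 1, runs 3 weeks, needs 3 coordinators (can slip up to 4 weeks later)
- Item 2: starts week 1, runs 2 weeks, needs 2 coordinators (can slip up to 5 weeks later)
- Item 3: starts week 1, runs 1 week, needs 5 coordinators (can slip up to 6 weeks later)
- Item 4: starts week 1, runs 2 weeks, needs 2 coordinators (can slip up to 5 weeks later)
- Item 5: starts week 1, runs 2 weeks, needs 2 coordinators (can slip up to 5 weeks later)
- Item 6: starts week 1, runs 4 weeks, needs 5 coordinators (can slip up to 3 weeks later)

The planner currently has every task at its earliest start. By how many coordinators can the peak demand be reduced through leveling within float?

Early-start peak: w1:19  w2:14  w3:8  w4:5  w5:0  w6:0  w7:0 ⇒ 19.
Leveled (Item 1@1, Item 2@1, Item 3@3, Item 4@1, Item 5@4, Item 6@4): w1:7  w2:7  w3:8  w4:7  w5:7  w6:5  w7:5 ⇒ 8.
Reduction 19 − 8 = 11.

11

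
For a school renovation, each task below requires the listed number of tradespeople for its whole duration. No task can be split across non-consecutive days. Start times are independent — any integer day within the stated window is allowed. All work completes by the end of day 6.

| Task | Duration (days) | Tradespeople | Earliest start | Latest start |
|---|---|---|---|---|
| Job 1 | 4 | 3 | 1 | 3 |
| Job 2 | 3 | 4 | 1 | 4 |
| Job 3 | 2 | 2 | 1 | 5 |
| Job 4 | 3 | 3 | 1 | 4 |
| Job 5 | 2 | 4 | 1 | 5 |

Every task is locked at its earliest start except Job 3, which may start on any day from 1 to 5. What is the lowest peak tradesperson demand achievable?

Job 3@1: d1:16  d2:16  d3:10  d4:3  d5:0  d6:0 → peak 16
Job 3@2: d1:14  d2:16  d3:12  d4:3  d5:0  d6:0 → peak 16
Job 3@3: d1:14  d2:14  d3:12  d4:5  d5:0  d6:0 → peak 14
Job 3@4: d1:14  d2:14  d3:10  d4:5  d5:2  d6:0 → peak 14
Job 3@5: d1:14  d2:14  d3:10  d4:3  d5:2  d6:2 → peak 14
Best is Job 3@3, peak 14.

14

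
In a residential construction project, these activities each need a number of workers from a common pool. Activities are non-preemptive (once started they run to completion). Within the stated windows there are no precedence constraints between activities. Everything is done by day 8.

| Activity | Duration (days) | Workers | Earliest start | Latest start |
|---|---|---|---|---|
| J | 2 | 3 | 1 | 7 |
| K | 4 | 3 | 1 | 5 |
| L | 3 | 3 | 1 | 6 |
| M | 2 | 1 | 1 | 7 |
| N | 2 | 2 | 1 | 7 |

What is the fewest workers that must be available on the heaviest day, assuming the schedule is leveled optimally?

Early-start (J@1, K@1, L@1, M@1, N@1) gives peak 12: d1:12  d2:12  d3:6  d4:3  d5:0  d6:0  d7:0  d8:0.
Shift L→3, M→5, N→5.
Schedule J@1, K@1, L@3, M@5, N@5: d1:6  d2:6  d3:6  d4:6  d5:6  d6:3  d7:0  d8:0 — peak 6.

6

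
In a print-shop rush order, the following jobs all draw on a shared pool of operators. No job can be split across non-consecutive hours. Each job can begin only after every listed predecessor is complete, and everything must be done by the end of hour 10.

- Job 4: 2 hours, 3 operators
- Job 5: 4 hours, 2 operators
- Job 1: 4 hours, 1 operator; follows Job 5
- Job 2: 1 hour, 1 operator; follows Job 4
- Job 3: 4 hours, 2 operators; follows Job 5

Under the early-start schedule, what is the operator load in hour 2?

At early start, hour 2 has: Job 4, Job 5.
Demand: 3 + 2 = 5.

5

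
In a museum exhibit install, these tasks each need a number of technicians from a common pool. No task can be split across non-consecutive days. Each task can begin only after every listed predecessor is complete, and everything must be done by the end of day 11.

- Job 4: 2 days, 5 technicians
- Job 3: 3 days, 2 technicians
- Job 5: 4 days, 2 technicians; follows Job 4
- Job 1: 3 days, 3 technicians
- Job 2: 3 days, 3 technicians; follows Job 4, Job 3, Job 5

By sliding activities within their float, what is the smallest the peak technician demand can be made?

Early-start (Job 4@1, Job 3@1, Job 5@3, Job 1@1, Job 2@7) gives peak 10: d1:10  d2:10  d3:7  d4:2  d5:2  d6:2  d7:3  d8:3  d9:3  d10:0  d11:0.
Shift Job 3→3, Job 1→6, Job 2→9.
Schedule Job 4@1, Job 3@3, Job 5@3, Job 1@6, Job 2@9: d1:5  d2:5  d3:4  d4:4  d5:4  d6:5  d7:3  d8:3  d9:3  d10:3  d11:3 — peak 5.

5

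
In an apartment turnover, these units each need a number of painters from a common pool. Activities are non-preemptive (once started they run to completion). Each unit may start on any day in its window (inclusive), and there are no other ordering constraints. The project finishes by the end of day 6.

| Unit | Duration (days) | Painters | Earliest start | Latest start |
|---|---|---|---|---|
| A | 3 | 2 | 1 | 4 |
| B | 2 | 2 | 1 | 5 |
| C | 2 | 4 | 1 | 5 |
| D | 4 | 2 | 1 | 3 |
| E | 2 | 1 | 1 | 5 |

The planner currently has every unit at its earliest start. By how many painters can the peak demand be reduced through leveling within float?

Early-start peak: d1:11  d2:11  d3:4  d4:2  d5:0  d6:0 ⇒ 11.
Leveled (A@1, B@1, C@4, D@1, E@5): d1:6  d2:6  d3:4  d4:6  d5:5  d6:1 ⇒ 6.
Reduction 11 − 6 = 5.

5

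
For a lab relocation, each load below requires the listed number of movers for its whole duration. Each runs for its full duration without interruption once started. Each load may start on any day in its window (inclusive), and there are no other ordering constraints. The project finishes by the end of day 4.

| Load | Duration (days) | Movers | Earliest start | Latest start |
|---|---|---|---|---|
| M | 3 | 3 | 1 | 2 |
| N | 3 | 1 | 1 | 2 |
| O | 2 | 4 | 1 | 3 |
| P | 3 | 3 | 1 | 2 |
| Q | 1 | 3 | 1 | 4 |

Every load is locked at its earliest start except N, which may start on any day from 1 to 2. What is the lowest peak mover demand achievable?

N@1: d1:14  d2:11  d3:7  d4:0 → peak 14
N@2: d1:13  d2:11  d3:7  d4:1 → peak 13
Best is N@2, peak 13.

13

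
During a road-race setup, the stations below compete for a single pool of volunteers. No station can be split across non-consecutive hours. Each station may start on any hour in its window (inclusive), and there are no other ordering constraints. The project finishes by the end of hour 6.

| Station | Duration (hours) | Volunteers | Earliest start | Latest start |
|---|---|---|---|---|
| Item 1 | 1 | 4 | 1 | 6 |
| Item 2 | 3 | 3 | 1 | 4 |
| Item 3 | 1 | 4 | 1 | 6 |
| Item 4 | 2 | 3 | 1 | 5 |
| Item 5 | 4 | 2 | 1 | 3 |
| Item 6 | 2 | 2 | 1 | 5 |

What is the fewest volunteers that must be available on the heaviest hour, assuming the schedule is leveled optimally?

Early-start (Item 1@1, Item 2@1, Item 3@1, Item 4@1, Item 5@1, Item 6@1) gives peak 18: h1:18  h2:10  h3:5  h4:2  h5:0  h6:0.
Shift Item 3→2, Item 4→4, Item 5→3, Item 6→3.
Schedule Item 1@1, Item 2@1, Item 3@2, Item 4@4, Item 5@3, Item 6@3: h1:7  h2:7  h3:7  h4:7  h5:5  h6:2 — peak 7.

7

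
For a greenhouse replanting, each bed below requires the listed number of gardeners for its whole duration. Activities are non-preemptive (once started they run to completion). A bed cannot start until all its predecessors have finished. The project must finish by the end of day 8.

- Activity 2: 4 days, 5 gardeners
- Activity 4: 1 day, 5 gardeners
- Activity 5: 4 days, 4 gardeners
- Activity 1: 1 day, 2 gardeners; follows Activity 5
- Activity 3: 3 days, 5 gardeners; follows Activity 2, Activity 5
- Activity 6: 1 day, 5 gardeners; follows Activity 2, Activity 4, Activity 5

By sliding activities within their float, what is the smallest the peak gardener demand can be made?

10

Early-start (Activity 2@1, Activity 4@1, Activity 5@1, Activity 1@5, Activity 3@5, Activity 6@5) gives peak 14: d1:14  d2:9  d3:9  d4:9  d5:12  d6:5  d7:5  d8:0.
Shift Activity 5→2, Activity 1→6, Activity 3→6, Activity 6→7.
Schedule Activity 2@1, Activity 4@1, Activity 5@2, Activity 1@6, Activity 3@6, Activity 6@7: d1:10  d2:9  d3:9  d4:9  d5:4  d6:7  d7:10  d8:5 — peak 10.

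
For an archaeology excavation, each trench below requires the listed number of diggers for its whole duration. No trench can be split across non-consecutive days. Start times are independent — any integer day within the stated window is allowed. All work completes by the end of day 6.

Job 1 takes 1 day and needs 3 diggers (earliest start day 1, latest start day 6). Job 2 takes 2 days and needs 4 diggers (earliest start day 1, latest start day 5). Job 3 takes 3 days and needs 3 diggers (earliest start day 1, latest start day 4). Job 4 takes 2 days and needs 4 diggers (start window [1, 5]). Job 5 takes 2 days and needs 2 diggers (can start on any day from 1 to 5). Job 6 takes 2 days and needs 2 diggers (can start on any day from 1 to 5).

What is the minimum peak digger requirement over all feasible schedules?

7

Early-start (Job 1@1, Job 2@1, Job 3@1, Job 4@1, Job 5@1, Job 6@1) gives peak 18: d1:18  d2:15  d3:3  d4:0  d5:0  d6:0.
Shift Job 3→2, Job 4→3, Job 5→5, Job 6→5.
Schedule Job 1@1, Job 2@1, Job 3@2, Job 4@3, Job 5@5, Job 6@5: d1:7  d2:7  d3:7  d4:7  d5:4  d6:4 — peak 7.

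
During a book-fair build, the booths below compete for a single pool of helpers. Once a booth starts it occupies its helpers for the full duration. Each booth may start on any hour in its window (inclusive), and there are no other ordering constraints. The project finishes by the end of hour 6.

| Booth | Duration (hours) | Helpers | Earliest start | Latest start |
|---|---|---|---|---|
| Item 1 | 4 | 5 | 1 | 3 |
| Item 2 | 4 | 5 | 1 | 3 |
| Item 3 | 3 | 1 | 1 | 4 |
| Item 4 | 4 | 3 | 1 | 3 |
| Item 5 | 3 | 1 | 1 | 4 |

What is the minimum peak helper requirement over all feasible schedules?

14

Early-start (Item 1@1, Item 2@1, Item 3@1, Item 4@1, Item 5@1) gives peak 15: h1:15  h2:15  h3:15  h4:13  h5:0  h6:0.
Shift Item 5→4.
Schedule Item 1@1, Item 2@1, Item 3@1, Item 4@1, Item 5@4: h1:14  h2:14  h3:14  h4:14  h5:1  h6:1 — peak 14.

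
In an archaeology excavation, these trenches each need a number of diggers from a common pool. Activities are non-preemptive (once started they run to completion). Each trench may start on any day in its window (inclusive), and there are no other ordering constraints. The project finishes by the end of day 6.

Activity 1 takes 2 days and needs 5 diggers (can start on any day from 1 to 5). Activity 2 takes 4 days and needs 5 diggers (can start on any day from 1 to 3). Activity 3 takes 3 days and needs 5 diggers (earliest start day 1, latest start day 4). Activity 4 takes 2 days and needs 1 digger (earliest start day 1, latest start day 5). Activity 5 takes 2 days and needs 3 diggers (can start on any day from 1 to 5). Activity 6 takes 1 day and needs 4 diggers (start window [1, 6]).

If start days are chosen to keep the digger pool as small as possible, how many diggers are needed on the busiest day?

10

Early-start (Activity 1@1, Activity 2@1, Activity 3@1, Activity 4@1, Activity 5@1, Activity 6@1) gives peak 23: d1:23  d2:19  d3:10  d4:5  d5:0  d6:0.
Shift Activity 3→3, Activity 4→5, Activity 5→5, Activity 6→6.
Schedule Activity 1@1, Activity 2@1, Activity 3@3, Activity 4@5, Activity 5@5, Activity 6@6: d1:10  d2:10  d3:10  d4:10  d5:9  d6:8 — peak 10.
Total digger-days = 57 over 6 days ⇒ peak ≥ ⌈57/6⌉ = 10, so 10 is optimal.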